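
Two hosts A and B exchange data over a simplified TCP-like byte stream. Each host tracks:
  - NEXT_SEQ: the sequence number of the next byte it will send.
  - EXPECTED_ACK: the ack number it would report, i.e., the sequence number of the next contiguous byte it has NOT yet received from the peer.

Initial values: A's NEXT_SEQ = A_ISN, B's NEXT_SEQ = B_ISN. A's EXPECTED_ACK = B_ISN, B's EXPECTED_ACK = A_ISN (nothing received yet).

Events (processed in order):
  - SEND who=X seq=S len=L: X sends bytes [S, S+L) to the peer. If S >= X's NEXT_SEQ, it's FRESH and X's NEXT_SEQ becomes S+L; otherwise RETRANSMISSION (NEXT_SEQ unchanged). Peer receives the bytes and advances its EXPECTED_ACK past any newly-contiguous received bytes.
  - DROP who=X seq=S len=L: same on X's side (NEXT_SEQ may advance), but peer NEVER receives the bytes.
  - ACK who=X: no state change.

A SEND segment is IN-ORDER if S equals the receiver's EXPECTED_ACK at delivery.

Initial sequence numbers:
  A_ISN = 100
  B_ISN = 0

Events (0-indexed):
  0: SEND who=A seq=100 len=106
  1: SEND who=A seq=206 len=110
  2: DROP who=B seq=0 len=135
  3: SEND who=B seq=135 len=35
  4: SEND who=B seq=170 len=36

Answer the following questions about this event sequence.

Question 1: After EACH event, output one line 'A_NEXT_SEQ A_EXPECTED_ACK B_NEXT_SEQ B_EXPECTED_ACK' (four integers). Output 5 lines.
206 0 0 206
316 0 0 316
316 0 135 316
316 0 170 316
316 0 206 316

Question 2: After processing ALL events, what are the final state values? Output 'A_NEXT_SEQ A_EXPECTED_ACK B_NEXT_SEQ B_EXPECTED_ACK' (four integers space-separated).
Answer: 316 0 206 316

Derivation:
After event 0: A_seq=206 A_ack=0 B_seq=0 B_ack=206
After event 1: A_seq=316 A_ack=0 B_seq=0 B_ack=316
After event 2: A_seq=316 A_ack=0 B_seq=135 B_ack=316
After event 3: A_seq=316 A_ack=0 B_seq=170 B_ack=316
After event 4: A_seq=316 A_ack=0 B_seq=206 B_ack=316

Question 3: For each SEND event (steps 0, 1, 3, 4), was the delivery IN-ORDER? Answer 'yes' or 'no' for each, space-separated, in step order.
Answer: yes yes no no

Derivation:
Step 0: SEND seq=100 -> in-order
Step 1: SEND seq=206 -> in-order
Step 3: SEND seq=135 -> out-of-order
Step 4: SEND seq=170 -> out-of-order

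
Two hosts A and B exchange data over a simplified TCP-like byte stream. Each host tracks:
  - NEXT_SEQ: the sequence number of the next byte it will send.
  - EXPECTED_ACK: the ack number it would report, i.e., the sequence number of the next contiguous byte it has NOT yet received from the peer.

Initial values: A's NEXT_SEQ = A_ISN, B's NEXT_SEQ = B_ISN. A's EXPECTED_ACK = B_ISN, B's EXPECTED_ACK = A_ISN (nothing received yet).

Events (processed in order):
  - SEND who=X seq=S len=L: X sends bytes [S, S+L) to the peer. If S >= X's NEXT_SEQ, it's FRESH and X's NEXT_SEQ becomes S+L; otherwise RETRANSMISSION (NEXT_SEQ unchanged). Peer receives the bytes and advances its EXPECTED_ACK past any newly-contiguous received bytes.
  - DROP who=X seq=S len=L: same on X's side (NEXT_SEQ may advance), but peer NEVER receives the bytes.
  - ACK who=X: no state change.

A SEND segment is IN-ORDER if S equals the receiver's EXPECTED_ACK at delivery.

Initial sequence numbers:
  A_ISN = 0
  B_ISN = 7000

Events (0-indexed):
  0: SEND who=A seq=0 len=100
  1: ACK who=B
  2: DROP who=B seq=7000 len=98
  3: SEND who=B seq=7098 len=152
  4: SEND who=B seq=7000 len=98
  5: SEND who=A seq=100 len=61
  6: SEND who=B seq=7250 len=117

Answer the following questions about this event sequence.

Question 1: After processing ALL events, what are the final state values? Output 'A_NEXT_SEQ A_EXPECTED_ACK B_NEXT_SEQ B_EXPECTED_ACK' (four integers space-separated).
Answer: 161 7367 7367 161

Derivation:
After event 0: A_seq=100 A_ack=7000 B_seq=7000 B_ack=100
After event 1: A_seq=100 A_ack=7000 B_seq=7000 B_ack=100
After event 2: A_seq=100 A_ack=7000 B_seq=7098 B_ack=100
After event 3: A_seq=100 A_ack=7000 B_seq=7250 B_ack=100
After event 4: A_seq=100 A_ack=7250 B_seq=7250 B_ack=100
After event 5: A_seq=161 A_ack=7250 B_seq=7250 B_ack=161
After event 6: A_seq=161 A_ack=7367 B_seq=7367 B_ack=161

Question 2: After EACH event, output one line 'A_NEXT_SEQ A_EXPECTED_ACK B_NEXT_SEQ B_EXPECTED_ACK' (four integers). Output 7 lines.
100 7000 7000 100
100 7000 7000 100
100 7000 7098 100
100 7000 7250 100
100 7250 7250 100
161 7250 7250 161
161 7367 7367 161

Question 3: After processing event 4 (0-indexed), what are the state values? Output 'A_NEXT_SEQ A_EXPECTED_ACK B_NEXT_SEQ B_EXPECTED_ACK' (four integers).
After event 0: A_seq=100 A_ack=7000 B_seq=7000 B_ack=100
After event 1: A_seq=100 A_ack=7000 B_seq=7000 B_ack=100
After event 2: A_seq=100 A_ack=7000 B_seq=7098 B_ack=100
After event 3: A_seq=100 A_ack=7000 B_seq=7250 B_ack=100
After event 4: A_seq=100 A_ack=7250 B_seq=7250 B_ack=100

100 7250 7250 100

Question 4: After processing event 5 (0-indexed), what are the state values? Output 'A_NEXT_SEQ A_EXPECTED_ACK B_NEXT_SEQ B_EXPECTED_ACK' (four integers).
After event 0: A_seq=100 A_ack=7000 B_seq=7000 B_ack=100
After event 1: A_seq=100 A_ack=7000 B_seq=7000 B_ack=100
After event 2: A_seq=100 A_ack=7000 B_seq=7098 B_ack=100
After event 3: A_seq=100 A_ack=7000 B_seq=7250 B_ack=100
After event 4: A_seq=100 A_ack=7250 B_seq=7250 B_ack=100
After event 5: A_seq=161 A_ack=7250 B_seq=7250 B_ack=161

161 7250 7250 161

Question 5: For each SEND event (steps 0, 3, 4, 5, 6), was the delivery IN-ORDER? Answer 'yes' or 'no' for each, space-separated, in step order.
Step 0: SEND seq=0 -> in-order
Step 3: SEND seq=7098 -> out-of-order
Step 4: SEND seq=7000 -> in-order
Step 5: SEND seq=100 -> in-order
Step 6: SEND seq=7250 -> in-order

Answer: yes no yes yes yes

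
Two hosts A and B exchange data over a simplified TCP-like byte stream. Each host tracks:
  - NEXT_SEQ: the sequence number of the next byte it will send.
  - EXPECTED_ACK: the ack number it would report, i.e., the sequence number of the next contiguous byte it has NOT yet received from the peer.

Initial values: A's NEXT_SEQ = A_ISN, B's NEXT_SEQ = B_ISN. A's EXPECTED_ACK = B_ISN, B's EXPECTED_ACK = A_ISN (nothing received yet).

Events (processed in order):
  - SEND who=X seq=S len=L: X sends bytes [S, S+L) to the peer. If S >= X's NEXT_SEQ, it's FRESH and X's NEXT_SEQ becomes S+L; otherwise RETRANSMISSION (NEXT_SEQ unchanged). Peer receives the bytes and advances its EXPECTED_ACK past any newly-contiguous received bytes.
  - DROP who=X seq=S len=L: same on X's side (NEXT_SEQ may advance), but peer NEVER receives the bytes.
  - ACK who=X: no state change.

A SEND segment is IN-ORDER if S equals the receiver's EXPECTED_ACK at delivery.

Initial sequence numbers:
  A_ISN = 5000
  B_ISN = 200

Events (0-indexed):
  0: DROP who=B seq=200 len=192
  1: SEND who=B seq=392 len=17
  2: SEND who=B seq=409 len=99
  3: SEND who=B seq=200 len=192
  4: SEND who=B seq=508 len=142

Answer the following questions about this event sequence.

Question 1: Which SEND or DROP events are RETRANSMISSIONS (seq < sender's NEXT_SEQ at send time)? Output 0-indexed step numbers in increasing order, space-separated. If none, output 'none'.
Answer: 3

Derivation:
Step 0: DROP seq=200 -> fresh
Step 1: SEND seq=392 -> fresh
Step 2: SEND seq=409 -> fresh
Step 3: SEND seq=200 -> retransmit
Step 4: SEND seq=508 -> fresh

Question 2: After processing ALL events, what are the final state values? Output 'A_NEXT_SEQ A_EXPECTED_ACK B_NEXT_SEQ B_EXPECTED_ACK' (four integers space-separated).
After event 0: A_seq=5000 A_ack=200 B_seq=392 B_ack=5000
After event 1: A_seq=5000 A_ack=200 B_seq=409 B_ack=5000
After event 2: A_seq=5000 A_ack=200 B_seq=508 B_ack=5000
After event 3: A_seq=5000 A_ack=508 B_seq=508 B_ack=5000
After event 4: A_seq=5000 A_ack=650 B_seq=650 B_ack=5000

Answer: 5000 650 650 5000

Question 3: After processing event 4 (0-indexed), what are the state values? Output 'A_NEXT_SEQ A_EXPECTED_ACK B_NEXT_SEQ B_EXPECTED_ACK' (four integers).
After event 0: A_seq=5000 A_ack=200 B_seq=392 B_ack=5000
After event 1: A_seq=5000 A_ack=200 B_seq=409 B_ack=5000
After event 2: A_seq=5000 A_ack=200 B_seq=508 B_ack=5000
After event 3: A_seq=5000 A_ack=508 B_seq=508 B_ack=5000
After event 4: A_seq=5000 A_ack=650 B_seq=650 B_ack=5000

5000 650 650 5000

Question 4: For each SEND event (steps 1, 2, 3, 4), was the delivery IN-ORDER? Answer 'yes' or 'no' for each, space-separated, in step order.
Step 1: SEND seq=392 -> out-of-order
Step 2: SEND seq=409 -> out-of-order
Step 3: SEND seq=200 -> in-order
Step 4: SEND seq=508 -> in-order

Answer: no no yes yes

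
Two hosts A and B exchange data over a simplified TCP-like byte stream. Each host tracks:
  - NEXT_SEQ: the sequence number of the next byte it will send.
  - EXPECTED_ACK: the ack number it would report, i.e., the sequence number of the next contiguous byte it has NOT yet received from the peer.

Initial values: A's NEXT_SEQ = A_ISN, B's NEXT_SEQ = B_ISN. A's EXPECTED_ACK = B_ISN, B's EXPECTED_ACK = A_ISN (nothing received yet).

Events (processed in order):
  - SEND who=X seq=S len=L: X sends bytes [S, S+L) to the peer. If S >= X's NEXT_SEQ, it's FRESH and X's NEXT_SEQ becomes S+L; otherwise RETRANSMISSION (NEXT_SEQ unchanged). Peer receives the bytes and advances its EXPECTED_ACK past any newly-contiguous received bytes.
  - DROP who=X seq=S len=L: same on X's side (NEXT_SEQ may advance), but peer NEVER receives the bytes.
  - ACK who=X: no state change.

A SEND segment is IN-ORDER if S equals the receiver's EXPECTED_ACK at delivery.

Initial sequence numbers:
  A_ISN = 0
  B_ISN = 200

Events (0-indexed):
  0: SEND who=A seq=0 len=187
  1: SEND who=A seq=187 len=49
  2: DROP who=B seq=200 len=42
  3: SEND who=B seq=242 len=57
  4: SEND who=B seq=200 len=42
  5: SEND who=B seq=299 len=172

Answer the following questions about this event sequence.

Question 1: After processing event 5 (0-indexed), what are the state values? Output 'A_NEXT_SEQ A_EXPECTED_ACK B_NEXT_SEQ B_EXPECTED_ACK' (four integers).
After event 0: A_seq=187 A_ack=200 B_seq=200 B_ack=187
After event 1: A_seq=236 A_ack=200 B_seq=200 B_ack=236
After event 2: A_seq=236 A_ack=200 B_seq=242 B_ack=236
After event 3: A_seq=236 A_ack=200 B_seq=299 B_ack=236
After event 4: A_seq=236 A_ack=299 B_seq=299 B_ack=236
After event 5: A_seq=236 A_ack=471 B_seq=471 B_ack=236

236 471 471 236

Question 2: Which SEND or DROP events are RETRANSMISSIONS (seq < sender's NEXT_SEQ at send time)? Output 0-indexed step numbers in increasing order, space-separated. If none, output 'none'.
Step 0: SEND seq=0 -> fresh
Step 1: SEND seq=187 -> fresh
Step 2: DROP seq=200 -> fresh
Step 3: SEND seq=242 -> fresh
Step 4: SEND seq=200 -> retransmit
Step 5: SEND seq=299 -> fresh

Answer: 4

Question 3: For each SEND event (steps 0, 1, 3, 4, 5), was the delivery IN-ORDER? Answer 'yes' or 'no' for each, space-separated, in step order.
Step 0: SEND seq=0 -> in-order
Step 1: SEND seq=187 -> in-order
Step 3: SEND seq=242 -> out-of-order
Step 4: SEND seq=200 -> in-order
Step 5: SEND seq=299 -> in-order

Answer: yes yes no yes yes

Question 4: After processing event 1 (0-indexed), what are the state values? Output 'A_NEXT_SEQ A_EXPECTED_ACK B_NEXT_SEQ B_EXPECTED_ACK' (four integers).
After event 0: A_seq=187 A_ack=200 B_seq=200 B_ack=187
After event 1: A_seq=236 A_ack=200 B_seq=200 B_ack=236

236 200 200 236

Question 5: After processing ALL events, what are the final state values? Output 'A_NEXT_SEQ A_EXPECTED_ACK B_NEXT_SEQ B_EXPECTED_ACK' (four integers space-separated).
Answer: 236 471 471 236

Derivation:
After event 0: A_seq=187 A_ack=200 B_seq=200 B_ack=187
After event 1: A_seq=236 A_ack=200 B_seq=200 B_ack=236
After event 2: A_seq=236 A_ack=200 B_seq=242 B_ack=236
After event 3: A_seq=236 A_ack=200 B_seq=299 B_ack=236
After event 4: A_seq=236 A_ack=299 B_seq=299 B_ack=236
After event 5: A_seq=236 A_ack=471 B_seq=471 B_ack=236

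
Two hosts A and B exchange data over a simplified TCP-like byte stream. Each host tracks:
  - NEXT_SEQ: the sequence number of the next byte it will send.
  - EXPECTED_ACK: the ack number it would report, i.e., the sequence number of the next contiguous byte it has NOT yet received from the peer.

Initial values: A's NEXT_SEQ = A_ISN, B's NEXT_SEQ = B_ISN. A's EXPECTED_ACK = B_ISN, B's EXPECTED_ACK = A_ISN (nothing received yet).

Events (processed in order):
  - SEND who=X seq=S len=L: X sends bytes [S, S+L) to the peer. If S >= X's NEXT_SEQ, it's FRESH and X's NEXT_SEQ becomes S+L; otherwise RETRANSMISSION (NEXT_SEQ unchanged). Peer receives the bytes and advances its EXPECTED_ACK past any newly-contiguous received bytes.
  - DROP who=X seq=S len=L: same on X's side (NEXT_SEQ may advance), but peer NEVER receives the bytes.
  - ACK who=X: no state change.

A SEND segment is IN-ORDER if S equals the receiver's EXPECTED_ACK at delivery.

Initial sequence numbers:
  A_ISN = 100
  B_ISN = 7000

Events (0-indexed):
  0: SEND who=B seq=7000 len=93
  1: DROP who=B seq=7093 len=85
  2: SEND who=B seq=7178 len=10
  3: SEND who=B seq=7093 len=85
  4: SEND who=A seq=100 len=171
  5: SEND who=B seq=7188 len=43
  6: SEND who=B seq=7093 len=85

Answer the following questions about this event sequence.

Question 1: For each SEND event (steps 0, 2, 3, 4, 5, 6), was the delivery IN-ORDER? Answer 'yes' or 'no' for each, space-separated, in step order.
Answer: yes no yes yes yes no

Derivation:
Step 0: SEND seq=7000 -> in-order
Step 2: SEND seq=7178 -> out-of-order
Step 3: SEND seq=7093 -> in-order
Step 4: SEND seq=100 -> in-order
Step 5: SEND seq=7188 -> in-order
Step 6: SEND seq=7093 -> out-of-order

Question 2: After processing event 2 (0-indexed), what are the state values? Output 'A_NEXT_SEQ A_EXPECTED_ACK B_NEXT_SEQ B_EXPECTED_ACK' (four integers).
After event 0: A_seq=100 A_ack=7093 B_seq=7093 B_ack=100
After event 1: A_seq=100 A_ack=7093 B_seq=7178 B_ack=100
After event 2: A_seq=100 A_ack=7093 B_seq=7188 B_ack=100

100 7093 7188 100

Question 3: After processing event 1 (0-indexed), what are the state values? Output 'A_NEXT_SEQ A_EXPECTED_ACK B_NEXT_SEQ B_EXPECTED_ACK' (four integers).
After event 0: A_seq=100 A_ack=7093 B_seq=7093 B_ack=100
After event 1: A_seq=100 A_ack=7093 B_seq=7178 B_ack=100

100 7093 7178 100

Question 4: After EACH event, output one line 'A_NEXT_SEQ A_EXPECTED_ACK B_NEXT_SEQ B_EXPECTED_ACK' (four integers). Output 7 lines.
100 7093 7093 100
100 7093 7178 100
100 7093 7188 100
100 7188 7188 100
271 7188 7188 271
271 7231 7231 271
271 7231 7231 271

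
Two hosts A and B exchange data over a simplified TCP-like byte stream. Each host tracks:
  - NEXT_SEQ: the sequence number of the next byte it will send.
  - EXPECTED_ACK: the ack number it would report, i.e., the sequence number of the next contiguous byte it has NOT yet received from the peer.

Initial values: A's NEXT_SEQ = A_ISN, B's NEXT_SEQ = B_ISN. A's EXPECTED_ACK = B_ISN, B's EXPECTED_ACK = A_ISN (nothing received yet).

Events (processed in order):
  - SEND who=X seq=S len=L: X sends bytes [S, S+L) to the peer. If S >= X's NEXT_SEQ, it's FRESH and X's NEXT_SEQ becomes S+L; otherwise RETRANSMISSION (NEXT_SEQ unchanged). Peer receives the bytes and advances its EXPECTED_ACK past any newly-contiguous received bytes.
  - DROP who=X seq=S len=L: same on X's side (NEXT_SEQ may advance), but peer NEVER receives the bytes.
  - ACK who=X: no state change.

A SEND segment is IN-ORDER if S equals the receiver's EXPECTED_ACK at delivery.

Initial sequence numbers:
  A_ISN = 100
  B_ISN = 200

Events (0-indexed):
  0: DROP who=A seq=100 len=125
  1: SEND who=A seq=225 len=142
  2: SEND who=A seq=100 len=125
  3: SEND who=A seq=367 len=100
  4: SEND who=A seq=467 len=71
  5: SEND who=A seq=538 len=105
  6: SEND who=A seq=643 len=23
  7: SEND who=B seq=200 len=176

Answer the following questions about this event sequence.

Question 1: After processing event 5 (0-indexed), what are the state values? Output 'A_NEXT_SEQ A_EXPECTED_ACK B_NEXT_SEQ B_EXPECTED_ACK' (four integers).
After event 0: A_seq=225 A_ack=200 B_seq=200 B_ack=100
After event 1: A_seq=367 A_ack=200 B_seq=200 B_ack=100
After event 2: A_seq=367 A_ack=200 B_seq=200 B_ack=367
After event 3: A_seq=467 A_ack=200 B_seq=200 B_ack=467
After event 4: A_seq=538 A_ack=200 B_seq=200 B_ack=538
After event 5: A_seq=643 A_ack=200 B_seq=200 B_ack=643

643 200 200 643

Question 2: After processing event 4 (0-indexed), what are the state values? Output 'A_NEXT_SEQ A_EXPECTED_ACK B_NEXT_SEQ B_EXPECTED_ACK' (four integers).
After event 0: A_seq=225 A_ack=200 B_seq=200 B_ack=100
After event 1: A_seq=367 A_ack=200 B_seq=200 B_ack=100
After event 2: A_seq=367 A_ack=200 B_seq=200 B_ack=367
After event 3: A_seq=467 A_ack=200 B_seq=200 B_ack=467
After event 4: A_seq=538 A_ack=200 B_seq=200 B_ack=538

538 200 200 538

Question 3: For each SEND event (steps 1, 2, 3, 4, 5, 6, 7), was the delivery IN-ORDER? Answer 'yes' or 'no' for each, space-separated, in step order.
Answer: no yes yes yes yes yes yes

Derivation:
Step 1: SEND seq=225 -> out-of-order
Step 2: SEND seq=100 -> in-order
Step 3: SEND seq=367 -> in-order
Step 4: SEND seq=467 -> in-order
Step 5: SEND seq=538 -> in-order
Step 6: SEND seq=643 -> in-order
Step 7: SEND seq=200 -> in-order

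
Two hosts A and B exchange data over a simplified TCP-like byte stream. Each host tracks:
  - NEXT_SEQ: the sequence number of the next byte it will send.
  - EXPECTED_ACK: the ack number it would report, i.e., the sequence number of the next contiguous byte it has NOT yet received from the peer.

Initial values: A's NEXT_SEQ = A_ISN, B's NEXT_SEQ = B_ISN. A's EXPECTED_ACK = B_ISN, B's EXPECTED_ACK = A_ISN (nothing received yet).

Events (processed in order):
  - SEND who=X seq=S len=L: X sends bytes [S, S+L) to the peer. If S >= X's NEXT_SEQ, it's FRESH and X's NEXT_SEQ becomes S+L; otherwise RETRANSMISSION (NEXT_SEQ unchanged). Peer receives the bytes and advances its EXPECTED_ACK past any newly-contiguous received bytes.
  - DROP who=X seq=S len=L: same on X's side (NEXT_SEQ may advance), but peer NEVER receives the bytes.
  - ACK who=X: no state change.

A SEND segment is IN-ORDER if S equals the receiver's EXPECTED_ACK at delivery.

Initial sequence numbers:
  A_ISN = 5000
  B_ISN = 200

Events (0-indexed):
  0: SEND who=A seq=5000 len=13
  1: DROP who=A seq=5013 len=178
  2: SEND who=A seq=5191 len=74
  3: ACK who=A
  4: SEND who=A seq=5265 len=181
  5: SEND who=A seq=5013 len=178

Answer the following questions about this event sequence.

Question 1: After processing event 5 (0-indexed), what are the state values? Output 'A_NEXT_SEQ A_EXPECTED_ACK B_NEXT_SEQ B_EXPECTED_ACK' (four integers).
After event 0: A_seq=5013 A_ack=200 B_seq=200 B_ack=5013
After event 1: A_seq=5191 A_ack=200 B_seq=200 B_ack=5013
After event 2: A_seq=5265 A_ack=200 B_seq=200 B_ack=5013
After event 3: A_seq=5265 A_ack=200 B_seq=200 B_ack=5013
After event 4: A_seq=5446 A_ack=200 B_seq=200 B_ack=5013
After event 5: A_seq=5446 A_ack=200 B_seq=200 B_ack=5446

5446 200 200 5446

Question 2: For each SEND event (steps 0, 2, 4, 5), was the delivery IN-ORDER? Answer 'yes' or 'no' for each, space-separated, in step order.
Answer: yes no no yes

Derivation:
Step 0: SEND seq=5000 -> in-order
Step 2: SEND seq=5191 -> out-of-order
Step 4: SEND seq=5265 -> out-of-order
Step 5: SEND seq=5013 -> in-order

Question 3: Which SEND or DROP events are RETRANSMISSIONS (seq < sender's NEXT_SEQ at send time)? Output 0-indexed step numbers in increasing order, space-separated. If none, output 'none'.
Step 0: SEND seq=5000 -> fresh
Step 1: DROP seq=5013 -> fresh
Step 2: SEND seq=5191 -> fresh
Step 4: SEND seq=5265 -> fresh
Step 5: SEND seq=5013 -> retransmit

Answer: 5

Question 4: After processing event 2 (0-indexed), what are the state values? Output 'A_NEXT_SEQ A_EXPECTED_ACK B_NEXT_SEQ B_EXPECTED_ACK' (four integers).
After event 0: A_seq=5013 A_ack=200 B_seq=200 B_ack=5013
After event 1: A_seq=5191 A_ack=200 B_seq=200 B_ack=5013
After event 2: A_seq=5265 A_ack=200 B_seq=200 B_ack=5013

5265 200 200 5013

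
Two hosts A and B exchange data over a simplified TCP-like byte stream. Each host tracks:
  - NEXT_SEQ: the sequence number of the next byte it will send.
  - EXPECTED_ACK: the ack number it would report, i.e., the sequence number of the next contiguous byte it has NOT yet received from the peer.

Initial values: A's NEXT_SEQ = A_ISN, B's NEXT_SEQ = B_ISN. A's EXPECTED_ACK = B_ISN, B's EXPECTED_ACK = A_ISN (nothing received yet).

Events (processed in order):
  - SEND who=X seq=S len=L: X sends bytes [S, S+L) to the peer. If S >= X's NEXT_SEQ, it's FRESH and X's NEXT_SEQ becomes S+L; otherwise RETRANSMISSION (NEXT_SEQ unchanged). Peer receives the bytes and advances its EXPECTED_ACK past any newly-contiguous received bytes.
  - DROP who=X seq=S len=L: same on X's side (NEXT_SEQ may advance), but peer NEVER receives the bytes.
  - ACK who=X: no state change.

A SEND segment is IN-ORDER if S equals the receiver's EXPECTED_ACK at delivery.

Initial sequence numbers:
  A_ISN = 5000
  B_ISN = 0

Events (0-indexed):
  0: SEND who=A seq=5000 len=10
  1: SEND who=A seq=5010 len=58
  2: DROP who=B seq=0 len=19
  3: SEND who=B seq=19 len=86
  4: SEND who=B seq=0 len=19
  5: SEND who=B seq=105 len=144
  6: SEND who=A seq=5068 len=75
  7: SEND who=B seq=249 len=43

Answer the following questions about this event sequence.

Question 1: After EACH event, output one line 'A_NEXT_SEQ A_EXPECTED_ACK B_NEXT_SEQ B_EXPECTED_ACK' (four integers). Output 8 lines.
5010 0 0 5010
5068 0 0 5068
5068 0 19 5068
5068 0 105 5068
5068 105 105 5068
5068 249 249 5068
5143 249 249 5143
5143 292 292 5143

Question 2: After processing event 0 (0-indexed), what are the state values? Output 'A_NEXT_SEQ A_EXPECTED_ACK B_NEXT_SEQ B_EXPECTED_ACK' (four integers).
After event 0: A_seq=5010 A_ack=0 B_seq=0 B_ack=5010

5010 0 0 5010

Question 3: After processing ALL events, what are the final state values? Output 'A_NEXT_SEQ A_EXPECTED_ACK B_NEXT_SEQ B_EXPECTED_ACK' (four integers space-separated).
Answer: 5143 292 292 5143

Derivation:
After event 0: A_seq=5010 A_ack=0 B_seq=0 B_ack=5010
After event 1: A_seq=5068 A_ack=0 B_seq=0 B_ack=5068
After event 2: A_seq=5068 A_ack=0 B_seq=19 B_ack=5068
After event 3: A_seq=5068 A_ack=0 B_seq=105 B_ack=5068
After event 4: A_seq=5068 A_ack=105 B_seq=105 B_ack=5068
After event 5: A_seq=5068 A_ack=249 B_seq=249 B_ack=5068
After event 6: A_seq=5143 A_ack=249 B_seq=249 B_ack=5143
After event 7: A_seq=5143 A_ack=292 B_seq=292 B_ack=5143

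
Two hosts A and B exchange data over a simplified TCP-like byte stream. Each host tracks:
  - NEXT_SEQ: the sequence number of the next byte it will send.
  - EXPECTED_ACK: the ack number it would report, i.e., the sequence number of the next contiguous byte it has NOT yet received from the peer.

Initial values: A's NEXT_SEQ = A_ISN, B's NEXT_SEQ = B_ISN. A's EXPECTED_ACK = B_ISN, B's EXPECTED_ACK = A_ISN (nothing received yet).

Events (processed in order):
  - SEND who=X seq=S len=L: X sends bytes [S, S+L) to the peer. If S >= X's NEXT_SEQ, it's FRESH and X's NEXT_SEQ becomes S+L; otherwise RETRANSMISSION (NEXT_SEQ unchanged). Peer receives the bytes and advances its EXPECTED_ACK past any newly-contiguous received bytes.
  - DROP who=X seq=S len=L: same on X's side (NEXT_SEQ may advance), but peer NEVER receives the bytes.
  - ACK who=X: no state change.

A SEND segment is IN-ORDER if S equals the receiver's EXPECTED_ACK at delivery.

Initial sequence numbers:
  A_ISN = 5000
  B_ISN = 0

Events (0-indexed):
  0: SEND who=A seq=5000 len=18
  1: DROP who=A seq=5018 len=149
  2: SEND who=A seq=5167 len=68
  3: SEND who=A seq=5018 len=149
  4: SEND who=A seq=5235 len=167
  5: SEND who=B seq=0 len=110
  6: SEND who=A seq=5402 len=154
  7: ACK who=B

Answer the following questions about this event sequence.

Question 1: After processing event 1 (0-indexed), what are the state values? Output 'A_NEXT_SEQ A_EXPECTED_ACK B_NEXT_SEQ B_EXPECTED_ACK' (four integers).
After event 0: A_seq=5018 A_ack=0 B_seq=0 B_ack=5018
After event 1: A_seq=5167 A_ack=0 B_seq=0 B_ack=5018

5167 0 0 5018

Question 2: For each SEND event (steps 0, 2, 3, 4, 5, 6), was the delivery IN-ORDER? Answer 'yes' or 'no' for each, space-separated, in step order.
Step 0: SEND seq=5000 -> in-order
Step 2: SEND seq=5167 -> out-of-order
Step 3: SEND seq=5018 -> in-order
Step 4: SEND seq=5235 -> in-order
Step 5: SEND seq=0 -> in-order
Step 6: SEND seq=5402 -> in-order

Answer: yes no yes yes yes yes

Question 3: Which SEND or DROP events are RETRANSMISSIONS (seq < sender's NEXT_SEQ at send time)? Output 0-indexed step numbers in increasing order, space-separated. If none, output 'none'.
Answer: 3

Derivation:
Step 0: SEND seq=5000 -> fresh
Step 1: DROP seq=5018 -> fresh
Step 2: SEND seq=5167 -> fresh
Step 3: SEND seq=5018 -> retransmit
Step 4: SEND seq=5235 -> fresh
Step 5: SEND seq=0 -> fresh
Step 6: SEND seq=5402 -> fresh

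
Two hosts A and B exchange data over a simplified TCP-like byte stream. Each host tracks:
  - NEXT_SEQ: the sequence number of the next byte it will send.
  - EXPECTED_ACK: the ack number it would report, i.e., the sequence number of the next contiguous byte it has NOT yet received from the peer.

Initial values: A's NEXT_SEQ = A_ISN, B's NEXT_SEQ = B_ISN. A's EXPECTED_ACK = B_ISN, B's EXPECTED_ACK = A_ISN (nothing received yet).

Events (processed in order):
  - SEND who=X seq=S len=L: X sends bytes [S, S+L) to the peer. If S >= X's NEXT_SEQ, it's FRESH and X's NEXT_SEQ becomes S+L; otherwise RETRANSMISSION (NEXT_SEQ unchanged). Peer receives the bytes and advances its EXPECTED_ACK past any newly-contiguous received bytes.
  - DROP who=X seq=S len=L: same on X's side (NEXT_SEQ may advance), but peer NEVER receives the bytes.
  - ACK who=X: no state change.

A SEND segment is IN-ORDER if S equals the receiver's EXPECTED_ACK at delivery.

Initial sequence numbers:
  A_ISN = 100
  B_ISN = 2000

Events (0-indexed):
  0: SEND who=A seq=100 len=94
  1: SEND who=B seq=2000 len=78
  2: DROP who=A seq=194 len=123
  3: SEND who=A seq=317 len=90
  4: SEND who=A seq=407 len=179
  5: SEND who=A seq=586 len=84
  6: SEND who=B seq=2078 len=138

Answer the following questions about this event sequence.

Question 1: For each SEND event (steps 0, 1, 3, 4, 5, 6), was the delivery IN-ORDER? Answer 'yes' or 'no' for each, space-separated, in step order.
Step 0: SEND seq=100 -> in-order
Step 1: SEND seq=2000 -> in-order
Step 3: SEND seq=317 -> out-of-order
Step 4: SEND seq=407 -> out-of-order
Step 5: SEND seq=586 -> out-of-order
Step 6: SEND seq=2078 -> in-order

Answer: yes yes no no no yes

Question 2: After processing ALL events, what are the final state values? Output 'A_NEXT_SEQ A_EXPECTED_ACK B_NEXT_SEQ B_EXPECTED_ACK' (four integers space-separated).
After event 0: A_seq=194 A_ack=2000 B_seq=2000 B_ack=194
After event 1: A_seq=194 A_ack=2078 B_seq=2078 B_ack=194
After event 2: A_seq=317 A_ack=2078 B_seq=2078 B_ack=194
After event 3: A_seq=407 A_ack=2078 B_seq=2078 B_ack=194
After event 4: A_seq=586 A_ack=2078 B_seq=2078 B_ack=194
After event 5: A_seq=670 A_ack=2078 B_seq=2078 B_ack=194
After event 6: A_seq=670 A_ack=2216 B_seq=2216 B_ack=194

Answer: 670 2216 2216 194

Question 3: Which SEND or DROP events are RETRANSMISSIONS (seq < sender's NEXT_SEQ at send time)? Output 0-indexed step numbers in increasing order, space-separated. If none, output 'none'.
Step 0: SEND seq=100 -> fresh
Step 1: SEND seq=2000 -> fresh
Step 2: DROP seq=194 -> fresh
Step 3: SEND seq=317 -> fresh
Step 4: SEND seq=407 -> fresh
Step 5: SEND seq=586 -> fresh
Step 6: SEND seq=2078 -> fresh

Answer: none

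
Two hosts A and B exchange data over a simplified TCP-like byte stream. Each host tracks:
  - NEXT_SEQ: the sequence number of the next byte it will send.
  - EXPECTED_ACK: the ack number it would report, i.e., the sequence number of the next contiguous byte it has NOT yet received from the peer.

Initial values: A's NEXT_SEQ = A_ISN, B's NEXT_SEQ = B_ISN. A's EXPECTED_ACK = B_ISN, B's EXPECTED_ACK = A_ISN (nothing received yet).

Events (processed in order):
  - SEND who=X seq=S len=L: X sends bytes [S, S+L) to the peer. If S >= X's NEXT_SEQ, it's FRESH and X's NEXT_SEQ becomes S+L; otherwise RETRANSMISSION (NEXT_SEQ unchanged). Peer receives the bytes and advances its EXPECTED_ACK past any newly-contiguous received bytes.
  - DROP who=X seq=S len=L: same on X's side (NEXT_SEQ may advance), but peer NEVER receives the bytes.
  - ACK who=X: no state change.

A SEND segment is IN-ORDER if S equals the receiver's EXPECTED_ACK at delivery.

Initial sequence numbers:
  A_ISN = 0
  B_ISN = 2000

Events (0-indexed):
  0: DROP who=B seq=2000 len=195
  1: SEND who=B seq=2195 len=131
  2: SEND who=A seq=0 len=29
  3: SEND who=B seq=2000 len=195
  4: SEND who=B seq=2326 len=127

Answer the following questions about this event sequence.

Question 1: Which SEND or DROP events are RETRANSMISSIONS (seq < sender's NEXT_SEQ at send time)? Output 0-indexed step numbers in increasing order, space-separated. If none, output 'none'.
Answer: 3

Derivation:
Step 0: DROP seq=2000 -> fresh
Step 1: SEND seq=2195 -> fresh
Step 2: SEND seq=0 -> fresh
Step 3: SEND seq=2000 -> retransmit
Step 4: SEND seq=2326 -> fresh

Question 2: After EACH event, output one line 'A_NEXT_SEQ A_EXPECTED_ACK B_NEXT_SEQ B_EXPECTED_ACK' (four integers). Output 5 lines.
0 2000 2195 0
0 2000 2326 0
29 2000 2326 29
29 2326 2326 29
29 2453 2453 29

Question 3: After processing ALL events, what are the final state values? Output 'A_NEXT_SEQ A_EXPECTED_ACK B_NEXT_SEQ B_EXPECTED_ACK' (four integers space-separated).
Answer: 29 2453 2453 29

Derivation:
After event 0: A_seq=0 A_ack=2000 B_seq=2195 B_ack=0
After event 1: A_seq=0 A_ack=2000 B_seq=2326 B_ack=0
After event 2: A_seq=29 A_ack=2000 B_seq=2326 B_ack=29
After event 3: A_seq=29 A_ack=2326 B_seq=2326 B_ack=29
After event 4: A_seq=29 A_ack=2453 B_seq=2453 B_ack=29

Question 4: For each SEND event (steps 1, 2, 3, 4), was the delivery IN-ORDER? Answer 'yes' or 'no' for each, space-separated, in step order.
Step 1: SEND seq=2195 -> out-of-order
Step 2: SEND seq=0 -> in-order
Step 3: SEND seq=2000 -> in-order
Step 4: SEND seq=2326 -> in-order

Answer: no yes yes yes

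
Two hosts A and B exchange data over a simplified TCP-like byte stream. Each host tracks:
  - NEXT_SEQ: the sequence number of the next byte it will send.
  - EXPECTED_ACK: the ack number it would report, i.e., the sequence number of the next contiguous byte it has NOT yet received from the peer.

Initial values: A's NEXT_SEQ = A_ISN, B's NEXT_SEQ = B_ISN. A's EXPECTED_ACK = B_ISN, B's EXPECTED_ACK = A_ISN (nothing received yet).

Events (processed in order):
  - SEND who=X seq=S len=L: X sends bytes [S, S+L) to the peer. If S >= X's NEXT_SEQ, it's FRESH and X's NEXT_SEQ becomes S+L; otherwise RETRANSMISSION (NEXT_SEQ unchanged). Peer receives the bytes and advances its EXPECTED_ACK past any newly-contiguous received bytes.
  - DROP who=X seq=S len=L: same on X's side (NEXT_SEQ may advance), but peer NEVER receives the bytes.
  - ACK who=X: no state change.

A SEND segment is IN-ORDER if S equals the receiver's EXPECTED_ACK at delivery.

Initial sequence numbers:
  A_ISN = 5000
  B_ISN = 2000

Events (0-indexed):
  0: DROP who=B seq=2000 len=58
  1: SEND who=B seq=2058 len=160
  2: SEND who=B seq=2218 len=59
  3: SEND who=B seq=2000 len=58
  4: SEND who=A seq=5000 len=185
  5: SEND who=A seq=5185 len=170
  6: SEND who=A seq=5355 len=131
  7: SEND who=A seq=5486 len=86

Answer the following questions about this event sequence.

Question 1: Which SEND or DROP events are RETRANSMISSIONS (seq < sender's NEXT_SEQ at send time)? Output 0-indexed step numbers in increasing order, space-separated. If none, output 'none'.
Answer: 3

Derivation:
Step 0: DROP seq=2000 -> fresh
Step 1: SEND seq=2058 -> fresh
Step 2: SEND seq=2218 -> fresh
Step 3: SEND seq=2000 -> retransmit
Step 4: SEND seq=5000 -> fresh
Step 5: SEND seq=5185 -> fresh
Step 6: SEND seq=5355 -> fresh
Step 7: SEND seq=5486 -> fresh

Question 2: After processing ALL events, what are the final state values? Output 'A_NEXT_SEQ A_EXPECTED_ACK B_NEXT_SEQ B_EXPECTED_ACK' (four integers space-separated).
Answer: 5572 2277 2277 5572

Derivation:
After event 0: A_seq=5000 A_ack=2000 B_seq=2058 B_ack=5000
After event 1: A_seq=5000 A_ack=2000 B_seq=2218 B_ack=5000
After event 2: A_seq=5000 A_ack=2000 B_seq=2277 B_ack=5000
After event 3: A_seq=5000 A_ack=2277 B_seq=2277 B_ack=5000
After event 4: A_seq=5185 A_ack=2277 B_seq=2277 B_ack=5185
After event 5: A_seq=5355 A_ack=2277 B_seq=2277 B_ack=5355
After event 6: A_seq=5486 A_ack=2277 B_seq=2277 B_ack=5486
After event 7: A_seq=5572 A_ack=2277 B_seq=2277 B_ack=5572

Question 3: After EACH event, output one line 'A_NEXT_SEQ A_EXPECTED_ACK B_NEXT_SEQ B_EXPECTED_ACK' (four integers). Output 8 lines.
5000 2000 2058 5000
5000 2000 2218 5000
5000 2000 2277 5000
5000 2277 2277 5000
5185 2277 2277 5185
5355 2277 2277 5355
5486 2277 2277 5486
5572 2277 2277 5572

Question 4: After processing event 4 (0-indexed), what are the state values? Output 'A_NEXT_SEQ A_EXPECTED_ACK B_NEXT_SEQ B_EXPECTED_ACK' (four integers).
After event 0: A_seq=5000 A_ack=2000 B_seq=2058 B_ack=5000
After event 1: A_seq=5000 A_ack=2000 B_seq=2218 B_ack=5000
After event 2: A_seq=5000 A_ack=2000 B_seq=2277 B_ack=5000
After event 3: A_seq=5000 A_ack=2277 B_seq=2277 B_ack=5000
After event 4: A_seq=5185 A_ack=2277 B_seq=2277 B_ack=5185

5185 2277 2277 5185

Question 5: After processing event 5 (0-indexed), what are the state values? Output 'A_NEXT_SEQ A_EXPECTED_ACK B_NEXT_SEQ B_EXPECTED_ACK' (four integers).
After event 0: A_seq=5000 A_ack=2000 B_seq=2058 B_ack=5000
After event 1: A_seq=5000 A_ack=2000 B_seq=2218 B_ack=5000
After event 2: A_seq=5000 A_ack=2000 B_seq=2277 B_ack=5000
After event 3: A_seq=5000 A_ack=2277 B_seq=2277 B_ack=5000
After event 4: A_seq=5185 A_ack=2277 B_seq=2277 B_ack=5185
After event 5: A_seq=5355 A_ack=2277 B_seq=2277 B_ack=5355

5355 2277 2277 5355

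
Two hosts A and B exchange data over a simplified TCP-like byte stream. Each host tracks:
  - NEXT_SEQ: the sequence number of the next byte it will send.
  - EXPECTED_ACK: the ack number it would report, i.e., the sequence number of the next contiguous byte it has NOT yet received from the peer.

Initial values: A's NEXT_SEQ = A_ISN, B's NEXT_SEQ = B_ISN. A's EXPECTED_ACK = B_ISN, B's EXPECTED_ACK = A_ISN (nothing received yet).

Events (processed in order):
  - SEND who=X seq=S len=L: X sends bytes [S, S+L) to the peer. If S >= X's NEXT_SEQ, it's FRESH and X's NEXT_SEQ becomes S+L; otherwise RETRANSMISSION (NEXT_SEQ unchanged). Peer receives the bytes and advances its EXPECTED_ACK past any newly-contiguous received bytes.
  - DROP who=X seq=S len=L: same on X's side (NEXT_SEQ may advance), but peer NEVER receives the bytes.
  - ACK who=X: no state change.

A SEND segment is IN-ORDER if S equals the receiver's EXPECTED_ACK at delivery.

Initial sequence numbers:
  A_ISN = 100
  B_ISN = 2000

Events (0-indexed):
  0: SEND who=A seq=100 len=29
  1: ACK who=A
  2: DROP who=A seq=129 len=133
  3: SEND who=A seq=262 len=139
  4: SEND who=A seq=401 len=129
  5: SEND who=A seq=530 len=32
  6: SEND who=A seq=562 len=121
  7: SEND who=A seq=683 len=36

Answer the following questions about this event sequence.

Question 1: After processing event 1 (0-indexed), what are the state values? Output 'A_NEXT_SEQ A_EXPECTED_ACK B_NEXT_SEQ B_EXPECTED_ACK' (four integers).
After event 0: A_seq=129 A_ack=2000 B_seq=2000 B_ack=129
After event 1: A_seq=129 A_ack=2000 B_seq=2000 B_ack=129

129 2000 2000 129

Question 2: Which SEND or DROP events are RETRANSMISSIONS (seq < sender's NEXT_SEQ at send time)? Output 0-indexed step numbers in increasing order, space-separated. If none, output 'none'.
Step 0: SEND seq=100 -> fresh
Step 2: DROP seq=129 -> fresh
Step 3: SEND seq=262 -> fresh
Step 4: SEND seq=401 -> fresh
Step 5: SEND seq=530 -> fresh
Step 6: SEND seq=562 -> fresh
Step 7: SEND seq=683 -> fresh

Answer: none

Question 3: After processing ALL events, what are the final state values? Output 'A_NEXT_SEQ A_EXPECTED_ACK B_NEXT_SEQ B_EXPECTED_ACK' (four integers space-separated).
Answer: 719 2000 2000 129

Derivation:
After event 0: A_seq=129 A_ack=2000 B_seq=2000 B_ack=129
After event 1: A_seq=129 A_ack=2000 B_seq=2000 B_ack=129
After event 2: A_seq=262 A_ack=2000 B_seq=2000 B_ack=129
After event 3: A_seq=401 A_ack=2000 B_seq=2000 B_ack=129
After event 4: A_seq=530 A_ack=2000 B_seq=2000 B_ack=129
After event 5: A_seq=562 A_ack=2000 B_seq=2000 B_ack=129
After event 6: A_seq=683 A_ack=2000 B_seq=2000 B_ack=129
After event 7: A_seq=719 A_ack=2000 B_seq=2000 B_ack=129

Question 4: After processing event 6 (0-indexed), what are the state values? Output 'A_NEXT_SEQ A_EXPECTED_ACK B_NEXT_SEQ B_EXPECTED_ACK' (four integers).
After event 0: A_seq=129 A_ack=2000 B_seq=2000 B_ack=129
After event 1: A_seq=129 A_ack=2000 B_seq=2000 B_ack=129
After event 2: A_seq=262 A_ack=2000 B_seq=2000 B_ack=129
After event 3: A_seq=401 A_ack=2000 B_seq=2000 B_ack=129
After event 4: A_seq=530 A_ack=2000 B_seq=2000 B_ack=129
After event 5: A_seq=562 A_ack=2000 B_seq=2000 B_ack=129
After event 6: A_seq=683 A_ack=2000 B_seq=2000 B_ack=129

683 2000 2000 129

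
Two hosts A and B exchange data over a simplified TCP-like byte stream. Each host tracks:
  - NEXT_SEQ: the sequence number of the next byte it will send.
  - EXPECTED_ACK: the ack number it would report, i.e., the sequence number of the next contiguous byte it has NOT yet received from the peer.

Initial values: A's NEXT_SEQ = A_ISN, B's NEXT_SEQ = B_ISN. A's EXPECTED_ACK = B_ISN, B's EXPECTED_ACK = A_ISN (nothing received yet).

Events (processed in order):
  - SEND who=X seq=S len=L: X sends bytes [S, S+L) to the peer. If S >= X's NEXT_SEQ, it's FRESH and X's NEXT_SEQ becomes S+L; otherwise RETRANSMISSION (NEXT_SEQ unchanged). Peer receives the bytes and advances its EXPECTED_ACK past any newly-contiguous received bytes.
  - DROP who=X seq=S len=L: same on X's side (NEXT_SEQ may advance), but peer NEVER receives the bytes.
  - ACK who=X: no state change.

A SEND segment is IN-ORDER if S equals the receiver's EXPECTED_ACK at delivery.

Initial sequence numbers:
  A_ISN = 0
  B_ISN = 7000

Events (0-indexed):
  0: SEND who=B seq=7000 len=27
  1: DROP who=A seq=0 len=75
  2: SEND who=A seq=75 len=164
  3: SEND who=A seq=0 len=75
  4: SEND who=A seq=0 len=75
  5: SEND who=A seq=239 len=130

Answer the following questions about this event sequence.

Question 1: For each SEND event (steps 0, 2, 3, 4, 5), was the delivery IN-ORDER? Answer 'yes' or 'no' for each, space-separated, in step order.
Answer: yes no yes no yes

Derivation:
Step 0: SEND seq=7000 -> in-order
Step 2: SEND seq=75 -> out-of-order
Step 3: SEND seq=0 -> in-order
Step 4: SEND seq=0 -> out-of-order
Step 5: SEND seq=239 -> in-order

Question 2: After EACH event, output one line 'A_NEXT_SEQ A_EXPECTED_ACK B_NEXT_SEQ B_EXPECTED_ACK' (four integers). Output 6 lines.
0 7027 7027 0
75 7027 7027 0
239 7027 7027 0
239 7027 7027 239
239 7027 7027 239
369 7027 7027 369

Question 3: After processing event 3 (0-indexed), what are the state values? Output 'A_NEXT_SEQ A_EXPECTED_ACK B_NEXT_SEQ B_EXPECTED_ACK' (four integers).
After event 0: A_seq=0 A_ack=7027 B_seq=7027 B_ack=0
After event 1: A_seq=75 A_ack=7027 B_seq=7027 B_ack=0
After event 2: A_seq=239 A_ack=7027 B_seq=7027 B_ack=0
After event 3: A_seq=239 A_ack=7027 B_seq=7027 B_ack=239

239 7027 7027 239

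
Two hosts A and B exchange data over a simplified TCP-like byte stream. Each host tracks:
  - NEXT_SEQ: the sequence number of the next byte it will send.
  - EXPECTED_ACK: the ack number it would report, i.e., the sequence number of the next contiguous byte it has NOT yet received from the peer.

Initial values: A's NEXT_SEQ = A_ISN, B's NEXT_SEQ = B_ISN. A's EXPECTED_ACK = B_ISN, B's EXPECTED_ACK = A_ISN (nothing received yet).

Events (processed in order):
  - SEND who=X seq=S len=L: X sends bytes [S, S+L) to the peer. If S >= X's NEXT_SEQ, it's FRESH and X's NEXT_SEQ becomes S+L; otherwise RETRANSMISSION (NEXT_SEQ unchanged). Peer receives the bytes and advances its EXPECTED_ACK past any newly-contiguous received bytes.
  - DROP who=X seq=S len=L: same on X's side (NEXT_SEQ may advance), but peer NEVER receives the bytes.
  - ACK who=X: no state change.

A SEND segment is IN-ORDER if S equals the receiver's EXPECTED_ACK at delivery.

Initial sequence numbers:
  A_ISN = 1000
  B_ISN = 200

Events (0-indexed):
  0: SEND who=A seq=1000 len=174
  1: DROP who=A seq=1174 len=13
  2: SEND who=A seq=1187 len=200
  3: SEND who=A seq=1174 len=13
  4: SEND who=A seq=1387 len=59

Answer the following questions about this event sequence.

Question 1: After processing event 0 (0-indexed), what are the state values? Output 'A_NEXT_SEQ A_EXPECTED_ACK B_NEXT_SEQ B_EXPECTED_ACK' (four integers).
After event 0: A_seq=1174 A_ack=200 B_seq=200 B_ack=1174

1174 200 200 1174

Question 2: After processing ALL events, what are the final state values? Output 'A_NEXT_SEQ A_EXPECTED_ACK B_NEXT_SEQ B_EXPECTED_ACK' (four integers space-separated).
Answer: 1446 200 200 1446

Derivation:
After event 0: A_seq=1174 A_ack=200 B_seq=200 B_ack=1174
After event 1: A_seq=1187 A_ack=200 B_seq=200 B_ack=1174
After event 2: A_seq=1387 A_ack=200 B_seq=200 B_ack=1174
After event 3: A_seq=1387 A_ack=200 B_seq=200 B_ack=1387
After event 4: A_seq=1446 A_ack=200 B_seq=200 B_ack=1446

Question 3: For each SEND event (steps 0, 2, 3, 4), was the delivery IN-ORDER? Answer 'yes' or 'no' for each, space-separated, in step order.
Step 0: SEND seq=1000 -> in-order
Step 2: SEND seq=1187 -> out-of-order
Step 3: SEND seq=1174 -> in-order
Step 4: SEND seq=1387 -> in-order

Answer: yes no yes yes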